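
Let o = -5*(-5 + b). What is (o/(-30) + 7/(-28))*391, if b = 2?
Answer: -1173/4 ≈ -293.25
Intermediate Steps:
o = 15 (o = -5*(-5 + 2) = -5*(-3) = 15)
(o/(-30) + 7/(-28))*391 = (15/(-30) + 7/(-28))*391 = (15*(-1/30) + 7*(-1/28))*391 = (-1/2 - 1/4)*391 = -3/4*391 = -1173/4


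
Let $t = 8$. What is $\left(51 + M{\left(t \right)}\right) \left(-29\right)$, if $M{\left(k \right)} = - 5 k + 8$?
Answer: $-551$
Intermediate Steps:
$M{\left(k \right)} = 8 - 5 k$
$\left(51 + M{\left(t \right)}\right) \left(-29\right) = \left(51 + \left(8 - 40\right)\right) \left(-29\right) = \left(51 - 32\right) \left(-29\right) = 19 \left(-29\right) = -551$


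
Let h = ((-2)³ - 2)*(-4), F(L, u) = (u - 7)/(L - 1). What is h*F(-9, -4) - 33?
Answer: 11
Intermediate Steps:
F(L, u) = (-7 + u)/(-1 + L)
h = 40 (h = (-8 - 2)*(-4) = -10*(-4) = 40)
h*F(-9, -4) - 33 = 40*((-7 - 4)/(-1 - 9)) - 33 = 40*(-11/(-10)) - 33 = 40*(-⅒*(-11)) - 33 = 40*(11/10) - 33 = 44 - 33 = 11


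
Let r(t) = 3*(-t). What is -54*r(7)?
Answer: 1134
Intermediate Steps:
r(t) = -3*t
-54*r(7) = -(-162)*7 = -54*(-21) = 1134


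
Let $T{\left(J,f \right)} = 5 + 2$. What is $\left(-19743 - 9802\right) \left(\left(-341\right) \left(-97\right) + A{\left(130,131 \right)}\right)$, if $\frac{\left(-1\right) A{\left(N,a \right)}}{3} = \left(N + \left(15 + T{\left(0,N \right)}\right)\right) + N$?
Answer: $-952264895$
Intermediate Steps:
$T{\left(J,f \right)} = 7$
$A{\left(N,a \right)} = -66 - 6 N$ ($A{\left(N,a \right)} = - 3 \left(\left(N + \left(15 + 7\right)\right) + N\right) = - 3 \left(\left(N + 22\right) + N\right) = - 3 \left(\left(22 + N\right) + N\right) = - 3 \left(22 + 2 N\right) = -66 - 6 N$)
$\left(-19743 - 9802\right) \left(\left(-341\right) \left(-97\right) + A{\left(130,131 \right)}\right) = \left(-19743 - 9802\right) \left(\left(-341\right) \left(-97\right) - 846\right) = - 29545 \left(33077 - 846\right) = \left(-29545\right) 32231 = -952264895$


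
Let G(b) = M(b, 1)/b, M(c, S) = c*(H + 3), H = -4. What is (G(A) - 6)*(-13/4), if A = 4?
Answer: 91/4 ≈ 22.750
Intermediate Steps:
M(c, S) = -c (M(c, S) = c*(-4 + 3) = c*(-1) = -c)
G(b) = -1 (G(b) = (-b)/b = -1)
(G(A) - 6)*(-13/4) = (-1 - 6)*(-13/4) = -(-91)/4 = -7*(-13/4) = 91/4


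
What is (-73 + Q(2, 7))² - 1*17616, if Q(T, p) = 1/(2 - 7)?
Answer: -306444/25 ≈ -12258.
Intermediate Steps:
Q(T, p) = -⅕ (Q(T, p) = 1/(-5) = -⅕)
(-73 + Q(2, 7))² - 1*17616 = (-73 - ⅕)² - 1*17616 = (-366/5)² - 17616 = 133956/25 - 17616 = -306444/25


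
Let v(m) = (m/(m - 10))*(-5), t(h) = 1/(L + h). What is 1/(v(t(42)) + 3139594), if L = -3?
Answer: 389/1221302071 ≈ 3.1851e-7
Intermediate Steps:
t(h) = 1/(-3 + h)
v(m) = -5*m/(-10 + m) (v(m) = (m/(-10 + m))*(-5) = -5*m/(-10 + m))
1/(v(t(42)) + 3139594) = 1/(-5/((-3 + 42)*(-10 + 1/(-3 + 42))) + 3139594) = 1/(-5/(39*(-10 + 1/39)) + 3139594) = 1/(-5*1/39/(-10 + 1/39) + 3139594) = 1/(-5*1/39/(-389/39) + 3139594) = 1/(-5*1/39*(-39/389) + 3139594) = 1/(5/389 + 3139594) = 1/(1221302071/389) = 389/1221302071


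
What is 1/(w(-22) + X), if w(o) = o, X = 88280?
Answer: 1/88258 ≈ 1.1330e-5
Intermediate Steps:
1/(w(-22) + X) = 1/(-22 + 88280) = 1/88258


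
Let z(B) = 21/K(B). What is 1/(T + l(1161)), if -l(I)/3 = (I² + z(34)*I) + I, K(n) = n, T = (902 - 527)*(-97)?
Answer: -34/138916257 ≈ -2.4475e-7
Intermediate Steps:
T = -36375 (T = 375*(-97) = -36375)
z(B) = 21/B
l(I) = -3*I² - 165*I/34 (l(I) = -3*((I² + (21/34)*I) + I) = -3*((I² + (21*(1/34))*I) + I) = -3*((I² + 21*I/34) + I) = -3*(I² + 55*I/34) = -3*I² - 165*I/34)
1/(T + l(1161)) = 1/(-36375 - 3/34*1161*(55 + 34*1161)) = 1/(-36375 - 3/34*1161*(55 + 39474)) = 1/(-36375 - 3/34*1161*39529) = 1/(-36375 - 137679507/34) = 1/(-138916257/34) = -34/138916257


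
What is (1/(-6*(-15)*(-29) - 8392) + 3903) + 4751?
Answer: 95211307/11002 ≈ 8654.0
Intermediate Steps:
(1/(-6*(-15)*(-29) - 8392) + 3903) + 4751 = (1/(90*(-29) - 8392) + 3903) + 4751 = (1/(-2610 - 8392) + 3903) + 4751 = (1/(-11002) + 3903) + 4751 = (-1/11002 + 3903) + 4751 = 42940805/11002 + 4751 = 95211307/11002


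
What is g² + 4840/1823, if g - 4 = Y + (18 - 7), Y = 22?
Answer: 2500527/1823 ≈ 1371.7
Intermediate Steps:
g = 37 (g = 4 + (22 + (18 - 7)) = 4 + (22 + 11) = 4 + 33 = 37)
g² + 4840/1823 = 37² + 4840/1823 = 1369 + 4840*(1/1823) = 1369 + 4840/1823 = 2500527/1823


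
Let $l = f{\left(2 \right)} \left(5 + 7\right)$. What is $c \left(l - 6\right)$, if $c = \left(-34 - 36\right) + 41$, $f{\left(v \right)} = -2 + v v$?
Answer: $-522$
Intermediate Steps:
$f{\left(v \right)} = -2 + v^{2}$
$c = -29$ ($c = -70 + 41 = -29$)
$l = 24$ ($l = \left(-2 + 2^{2}\right) \left(5 + 7\right) = \left(-2 + 4\right) 12 = 2 \cdot 12 = 24$)
$c \left(l - 6\right) = - 29 \left(24 - 6\right) = \left(-29\right) 18 = -522$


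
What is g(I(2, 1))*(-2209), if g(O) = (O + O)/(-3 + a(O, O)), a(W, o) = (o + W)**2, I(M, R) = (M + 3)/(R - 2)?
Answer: 22090/97 ≈ 227.73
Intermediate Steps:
I(M, R) = (3 + M)/(-2 + R)
a(W, o) = (W + o)**2
g(O) = 2*O/(-3 + 4*O**2) (g(O) = (O + O)/(-3 + (O + O)**2) = (2*O)/(-3 + (2*O)**2) = (2*O)/(-3 + 4*O**2) = 2*O/(-3 + 4*O**2))
g(I(2, 1))*(-2209) = (2*((3 + 2)/(-2 + 1))/(-3 + 4*((3 + 2)/(-2 + 1))**2))*(-2209) = (2*(5/(-1))/(-3 + 4*(5/(-1))**2))*(-2209) = (2*(-1*5)/(-3 + 4*(-1*5)**2))*(-2209) = (2*(-5)/(-3 + 4*(-5)**2))*(-2209) = (2*(-5)/(-3 + 4*25))*(-2209) = (2*(-5)/(-3 + 100))*(-2209) = (2*(-5)/97)*(-2209) = (2*(-5)*(1/97))*(-2209) = -10/97*(-2209) = 22090/97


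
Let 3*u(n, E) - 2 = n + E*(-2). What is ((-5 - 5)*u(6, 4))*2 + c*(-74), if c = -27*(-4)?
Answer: -7992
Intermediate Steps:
u(n, E) = ⅔ - 2*E/3 + n/3 (u(n, E) = ⅔ + (n + E*(-2))/3 = ⅔ + (n - 2*E)/3 = ⅔ + (-2*E/3 + n/3) = ⅔ - 2*E/3 + n/3)
c = 108
((-5 - 5)*u(6, 4))*2 + c*(-74) = ((-5 - 5)*(⅔ - ⅔*4 + (⅓)*6))*2 + 108*(-74) = -10*(⅔ - 8/3 + 2)*2 - 7992 = -10*0*2 - 7992 = 0*2 - 7992 = 0 - 7992 = -7992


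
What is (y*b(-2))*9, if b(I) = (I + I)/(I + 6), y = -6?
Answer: 54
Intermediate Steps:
b(I) = 2*I/(6 + I) (b(I) = (2*I)/(6 + I) = 2*I/(6 + I))
(y*b(-2))*9 = -12*(-2)/(6 - 2)*9 = -12*(-2)/4*9 = -6*(-1)*9 = 6*9 = 54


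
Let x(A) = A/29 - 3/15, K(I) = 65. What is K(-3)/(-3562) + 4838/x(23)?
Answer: 96106655/11782 ≈ 8157.1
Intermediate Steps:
x(A) = -1/5 + A/29 (x(A) = A*(1/29) - 3*1/15 = A/29 - 1/5 = -1/5 + A/29)
K(-3)/(-3562) + 4838/x(23) = 65/(-3562) + 4838/(-1/5 + (1/29)*23) = 65*(-1/3562) + 4838/(-1/5 + 23/29) = -5/274 + 4838/(86/145) = -5/274 + 4838*(145/86) = -5/274 + 350755/43 = 96106655/11782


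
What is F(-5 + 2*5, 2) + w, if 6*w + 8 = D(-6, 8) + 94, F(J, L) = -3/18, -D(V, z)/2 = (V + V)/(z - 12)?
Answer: 79/6 ≈ 13.167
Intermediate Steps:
D(V, z) = -4*V/(-12 + z) (D(V, z) = -2*(V + V)/(z - 12) = -2*2*V/(-12 + z) = -4*V/(-12 + z))
F(J, L) = -⅙ (F(J, L) = -3*1/18 = -⅙)
w = 40/3 (w = -4/3 + (-4*(-6)/(-12 + 8) + 94)/6 = -4/3 + (-4*(-6)/(-4) + 94)/6 = -4/3 + (-4*(-6)*(-¼) + 94)/6 = -4/3 + (-6 + 94)/6 = -4/3 + (⅙)*88 = -4/3 + 44/3 = 40/3 ≈ 13.333)
F(-5 + 2*5, 2) + w = -⅙ + 40/3 = 79/6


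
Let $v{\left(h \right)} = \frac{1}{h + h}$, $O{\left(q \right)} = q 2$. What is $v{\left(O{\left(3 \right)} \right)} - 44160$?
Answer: $- \frac{529919}{12} \approx -44160.0$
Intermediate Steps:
$O{\left(q \right)} = 2 q$
$v{\left(h \right)} = \frac{1}{2 h}$
$v{\left(O{\left(3 \right)} \right)} - 44160 = \frac{1}{2 \cdot 2 \cdot 3} - 44160 = \frac{1}{2 \cdot 6} - 44160 = \frac{1}{2} \cdot \frac{1}{6} - 44160 = \frac{1}{12} - 44160 = - \frac{529919}{12}$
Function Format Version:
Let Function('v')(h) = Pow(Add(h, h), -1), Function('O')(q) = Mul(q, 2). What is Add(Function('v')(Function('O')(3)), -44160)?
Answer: Rational(-529919, 12) ≈ -44160.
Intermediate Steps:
Function('O')(q) = Mul(2, q)
Function('v')(h) = Mul(Rational(1, 2), Pow(h, -1)) (Function('v')(h) = Pow(Mul(2, h), -1) = Mul(Rational(1, 2), Pow(h, -1)))
Add(Function('v')(Function('O')(3)), -44160) = Add(Mul(Rational(1, 2), Pow(Mul(2, 3), -1)), -44160) = Add(Mul(Rational(1, 2), Pow(6, -1)), -44160) = Add(Mul(Rational(1, 2), Rational(1, 6)), -44160) = Add(Rational(1, 12), -44160) = Rational(-529919, 12)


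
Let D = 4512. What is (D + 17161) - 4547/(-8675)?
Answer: 188017822/8675 ≈ 21674.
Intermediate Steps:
(D + 17161) - 4547/(-8675) = (4512 + 17161) - 4547/(-8675) = 21673 - 4547*(-1/8675) = 21673 + 4547/8675 = 188017822/8675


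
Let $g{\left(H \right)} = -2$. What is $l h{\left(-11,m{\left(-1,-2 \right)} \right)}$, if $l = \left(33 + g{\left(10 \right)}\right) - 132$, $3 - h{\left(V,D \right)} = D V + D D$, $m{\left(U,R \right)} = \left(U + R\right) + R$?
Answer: $7777$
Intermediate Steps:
$m{\left(U,R \right)} = U + 2 R$ ($m{\left(U,R \right)} = \left(R + U\right) + R = U + 2 R$)
$h{\left(V,D \right)} = 3 - D^{2} - D V$ ($h{\left(V,D \right)} = 3 - \left(D V + D D\right) = 3 - \left(D V + D^{2}\right) = 3 - \left(D^{2} + D V\right) = 3 - D^{2} - D V$)
$l = -101$ ($l = \left(33 - 2\right) - 132 = 31 - 132 = -101$)
$l h{\left(-11,m{\left(-1,-2 \right)} \right)} = - 101 \left(3 - \left(-1 + 2 \left(-2\right)\right)^{2} - \left(-1 + 2 \left(-2\right)\right) \left(-11\right)\right) = - 101 \left(3 - \left(-1 - 4\right)^{2} - \left(-1 - 4\right) \left(-11\right)\right) = - 101 \left(3 - \left(-5\right)^{2} - \left(-5\right) \left(-11\right)\right) = - 101 \left(3 - 25 - 55\right) = \left(-101\right) \left(-77\right) = 7777$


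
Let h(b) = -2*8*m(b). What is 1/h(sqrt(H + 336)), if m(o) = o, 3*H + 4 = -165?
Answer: -sqrt(2517)/13424 ≈ -0.0037373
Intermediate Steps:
H = -169/3 (H = -4/3 + (1/3)*(-165) = -4/3 - 55 = -169/3 ≈ -56.333)
h(b) = -16*b (h(b) = -2*8*b = -16*b)
1/h(sqrt(H + 336)) = 1/(-16*sqrt(-169/3 + 336)) = 1/(-16*sqrt(2517)/3) = -sqrt(2517)/13424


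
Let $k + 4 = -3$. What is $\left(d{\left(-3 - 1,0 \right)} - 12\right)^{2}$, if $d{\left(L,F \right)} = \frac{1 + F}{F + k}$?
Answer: $\frac{7225}{49} \approx 147.45$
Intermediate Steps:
$k = -7$ ($k = -4 - 3 = -7$)
$d{\left(L,F \right)} = \frac{1 + F}{-7 + F}$ ($d{\left(L,F \right)} = \frac{1 + F}{F - 7} = \frac{1 + F}{-7 + F}$)
$\left(d{\left(-3 - 1,0 \right)} - 12\right)^{2} = \left(\frac{1 + 0}{-7 + 0} - 12\right)^{2} = \left(\frac{1}{-7} \cdot 1 - 12\right)^{2} = \left(\left(- \frac{1}{7}\right) 1 - 12\right)^{2} = \left(- \frac{1}{7} - 12\right)^{2} = \left(- \frac{85}{7}\right)^{2} = \frac{7225}{49}$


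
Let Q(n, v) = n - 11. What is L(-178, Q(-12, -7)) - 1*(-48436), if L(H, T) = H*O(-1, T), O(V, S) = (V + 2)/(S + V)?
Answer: 581321/12 ≈ 48443.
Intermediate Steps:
Q(n, v) = -11 + n
O(V, S) = (2 + V)/(S + V)
L(H, T) = H/(-1 + T) (L(H, T) = H*((2 - 1)/(T - 1)) = H*(1/(-1 + T)) = H/(-1 + T))
L(-178, Q(-12, -7)) - 1*(-48436) = -178/(-1 + (-11 - 12)) - 1*(-48436) = -178/(-1 - 23) + 48436 = -178/(-24) + 48436 = -178*(-1/24) + 48436 = 89/12 + 48436 = 581321/12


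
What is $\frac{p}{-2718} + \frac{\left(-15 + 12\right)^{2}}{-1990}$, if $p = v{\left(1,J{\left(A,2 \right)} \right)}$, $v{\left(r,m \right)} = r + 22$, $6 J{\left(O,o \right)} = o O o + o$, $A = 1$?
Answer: $- \frac{17558}{1352205} \approx -0.012985$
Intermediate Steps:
$J{\left(O,o \right)} = \frac{o}{6} + \frac{O o^{2}}{6}$ ($J{\left(O,o \right)} = \frac{o O o + o}{6} = \frac{O o o + o}{6} = \frac{O o^{2} + o}{6} = \frac{o + O o^{2}}{6} = \frac{o}{6} + \frac{O o^{2}}{6}$)
$v{\left(r,m \right)} = 22 + r$
$p = 23$ ($p = 22 + 1 = 23$)
$\frac{p}{-2718} + \frac{\left(-15 + 12\right)^{2}}{-1990} = \frac{23}{-2718} + \frac{\left(-15 + 12\right)^{2}}{-1990} = 23 \left(- \frac{1}{2718}\right) + \left(-3\right)^{2} \left(- \frac{1}{1990}\right) = - \frac{23}{2718} + 9 \left(- \frac{1}{1990}\right) = - \frac{23}{2718} - \frac{9}{1990} = - \frac{17558}{1352205}$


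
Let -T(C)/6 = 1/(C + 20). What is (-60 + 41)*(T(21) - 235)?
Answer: 183179/41 ≈ 4467.8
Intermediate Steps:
T(C) = -6/(20 + C) (T(C) = -6/(C + 20) = -6/(20 + C))
(-60 + 41)*(T(21) - 235) = (-60 + 41)*(-6/(20 + 21) - 235) = -19*(-6/41 - 235) = -19*(-9641/41) = 183179/41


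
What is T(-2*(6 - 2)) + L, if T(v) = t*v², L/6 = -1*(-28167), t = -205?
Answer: 155882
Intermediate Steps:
L = 169002 (L = 6*(-1*(-28167)) = 6*28167 = 169002)
T(v) = -205*v²
T(-2*(6 - 2)) + L = -205*4*(6 - 2)² + 169002 = -205*(-2*4)² + 169002 = -205*(-8)² + 169002 = -205*64 + 169002 = -13120 + 169002 = 155882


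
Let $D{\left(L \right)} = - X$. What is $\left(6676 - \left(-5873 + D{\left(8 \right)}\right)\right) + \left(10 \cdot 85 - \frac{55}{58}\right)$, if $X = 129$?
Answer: $\frac{784569}{58} \approx 13527.0$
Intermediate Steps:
$D{\left(L \right)} = -129$ ($D{\left(L \right)} = \left(-1\right) 129 = -129$)
$\left(6676 - \left(-5873 + D{\left(8 \right)}\right)\right) + \left(10 \cdot 85 - \frac{55}{58}\right) = \left(6676 + \left(5873 - -129\right)\right) + \left(10 \cdot 85 - \frac{55}{58}\right) = \left(6676 + \left(5873 + 129\right)\right) + \left(850 - \frac{55}{58}\right) = \left(6676 + 6002\right) + \left(850 - \frac{55}{58}\right) = 12678 + \frac{49245}{58} = \frac{784569}{58}$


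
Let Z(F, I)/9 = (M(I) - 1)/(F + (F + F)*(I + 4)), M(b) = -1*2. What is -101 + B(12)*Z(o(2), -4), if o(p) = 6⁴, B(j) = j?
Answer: -405/4 ≈ -101.25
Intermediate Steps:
M(b) = -2
o(p) = 1296
Z(F, I) = -27/(F + 2*F*(4 + I)) (Z(F, I) = 9*((-2 - 1)/(F + (F + F)*(I + 4))) = 9*(-3/(F + (2*F)*(4 + I))) = 9*(-3/(F + 2*F*(4 + I))) = -27/(F + 2*F*(4 + I)))
-101 + B(12)*Z(o(2), -4) = -101 + 12*(-27/(1296*(9 + 2*(-4)))) = -101 + 12*(-27*1/1296/(9 - 8)) = -101 + 12*(-27*1/1296/1) = -101 + 12*(-27*1/1296*1) = -101 + 12*(-1/48) = -101 - ¼ = -405/4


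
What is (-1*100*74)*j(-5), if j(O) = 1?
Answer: -7400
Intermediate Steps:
(-1*100*74)*j(-5) = (-1*100*74)*1 = -100*74*1 = -7400*1 = -7400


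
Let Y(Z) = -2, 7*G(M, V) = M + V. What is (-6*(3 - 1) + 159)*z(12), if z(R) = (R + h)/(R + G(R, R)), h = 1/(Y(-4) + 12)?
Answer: 41503/360 ≈ 115.29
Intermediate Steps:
G(M, V) = M/7 + V/7 (G(M, V) = (M + V)/7 = M/7 + V/7)
h = ⅒ (h = 1/(-2 + 12) = 1/10 = ⅒ ≈ 0.10000)
z(R) = 7*(⅒ + R)/(9*R) (z(R) = (R + ⅒)/(R + (R/7 + R/7)) = (⅒ + R)/(R + 2*R/7) = (⅒ + R)/((9*R/7)) = (⅒ + R)*(7/(9*R)) = 7*(⅒ + R)/(9*R))
(-6*(3 - 1) + 159)*z(12) = (-6*(3 - 1) + 159)*((7/90)*(1 + 10*12)/12) = (-6*2 + 159)*((7/90)*(1/12)*(1 + 120)) = (-12 + 159)*((7/90)*(1/12)*121) = 147*(847/1080) = 41503/360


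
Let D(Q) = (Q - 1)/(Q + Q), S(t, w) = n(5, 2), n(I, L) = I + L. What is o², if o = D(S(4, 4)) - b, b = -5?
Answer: 1444/49 ≈ 29.469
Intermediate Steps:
S(t, w) = 7 (S(t, w) = 5 + 2 = 7)
D(Q) = (-1 + Q)/(2*Q) (D(Q) = (-1 + Q)/((2*Q)) = (-1 + Q)*(1/(2*Q)) = (-1 + Q)/(2*Q))
o = 38/7 (o = (½)*(-1 + 7)/7 - 1*(-5) = (½)*(⅐)*6 + 5 = 3/7 + 5 = 38/7 ≈ 5.4286)
o² = (38/7)² = 1444/49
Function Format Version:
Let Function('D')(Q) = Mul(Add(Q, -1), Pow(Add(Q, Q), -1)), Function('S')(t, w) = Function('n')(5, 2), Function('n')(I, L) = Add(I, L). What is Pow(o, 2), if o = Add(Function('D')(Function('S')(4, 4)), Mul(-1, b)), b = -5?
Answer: Rational(1444, 49) ≈ 29.469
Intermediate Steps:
Function('S')(t, w) = 7 (Function('S')(t, w) = Add(5, 2) = 7)
Function('D')(Q) = Mul(Rational(1, 2), Pow(Q, -1), Add(-1, Q)) (Function('D')(Q) = Mul(Add(-1, Q), Pow(Mul(2, Q), -1)) = Mul(Add(-1, Q), Mul(Rational(1, 2), Pow(Q, -1))) = Mul(Rational(1, 2), Pow(Q, -1), Add(-1, Q)))
o = Rational(38, 7) (o = Add(Mul(Rational(1, 2), Pow(7, -1), Add(-1, 7)), Mul(-1, -5)) = Add(Mul(Rational(1, 2), Rational(1, 7), 6), 5) = Add(Rational(3, 7), 5) = Rational(38, 7) ≈ 5.4286)
Pow(o, 2) = Pow(Rational(38, 7), 2) = Rational(1444, 49)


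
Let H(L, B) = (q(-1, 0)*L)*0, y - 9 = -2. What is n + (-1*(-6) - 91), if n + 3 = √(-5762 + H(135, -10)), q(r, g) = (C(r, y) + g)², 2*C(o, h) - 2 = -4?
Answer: -88 + I*√5762 ≈ -88.0 + 75.908*I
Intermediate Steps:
y = 7 (y = 9 - 2 = 7)
C(o, h) = -1 (C(o, h) = 1 + (½)*(-4) = 1 - 2 = -1)
q(r, g) = (-1 + g)²
H(L, B) = 0 (H(L, B) = ((-1 + 0)²*L)*0 = ((-1)²*L)*0 = (1*L)*0 = L*0 = 0)
n = -3 + I*√5762 (n = -3 + √(-5762 + 0) = -3 + √(-5762) = -3 + I*√5762 ≈ -3.0 + 75.908*I)
n + (-1*(-6) - 91) = (-3 + I*√5762) + (-1*(-6) - 91) = (-3 + I*√5762) + (6 - 91) = (-3 + I*√5762) - 85 = -88 + I*√5762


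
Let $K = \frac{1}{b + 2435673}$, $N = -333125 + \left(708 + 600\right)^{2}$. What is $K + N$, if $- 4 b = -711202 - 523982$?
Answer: $\frac{3781161975592}{2744469} \approx 1.3777 \cdot 10^{6}$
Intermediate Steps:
$b = 308796$ ($b = - \frac{-711202 - 523982}{4} = \left(- \frac{1}{4}\right) \left(-1235184\right) = 308796$)
$N = 1377739$ ($N = -333125 + 1308^{2} = -333125 + 1710864 = 1377739$)
$K = \frac{1}{2744469}$ ($K = \frac{1}{308796 + 2435673} = \frac{1}{2744469} \approx 3.6437 \cdot 10^{-7}$)
$K + N = \frac{1}{2744469} + 1377739 = \frac{3781161975592}{2744469}$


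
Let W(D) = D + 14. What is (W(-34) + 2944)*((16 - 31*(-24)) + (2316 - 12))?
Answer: 8959136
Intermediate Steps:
W(D) = 14 + D
(W(-34) + 2944)*((16 - 31*(-24)) + (2316 - 12)) = ((14 - 34) + 2944)*((16 - 31*(-24)) + (2316 - 12)) = (-20 + 2944)*((16 + 744) + 2304) = 2924*(760 + 2304) = 2924*3064 = 8959136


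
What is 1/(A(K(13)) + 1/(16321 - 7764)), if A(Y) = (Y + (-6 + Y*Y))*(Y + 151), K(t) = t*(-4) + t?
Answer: 8557/1414574785 ≈ 6.0492e-6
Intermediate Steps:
K(t) = -3*t (K(t) = -4*t + t = -3*t)
A(Y) = (151 + Y)*(-6 + Y + Y²) (A(Y) = (Y + (-6 + Y²))*(151 + Y) = (-6 + Y + Y²)*(151 + Y) = (151 + Y)*(-6 + Y + Y²))
1/(A(K(13)) + 1/(16321 - 7764)) = 1/((-906 + (-3*13)³ + 145*(-3*13) + 152*(-3*13)²) + 1/(16321 - 7764)) = 1/((-906 + (-39)³ + 145*(-39) + 152*(-39)²) + 1/8557) = 1/((-906 - 59319 - 5655 + 152*1521) + 1/8557) = 1/((-906 - 59319 - 5655 + 231192) + 1/8557) = 1/(165312 + 1/8557) = 1/(1414574785/8557) = 8557/1414574785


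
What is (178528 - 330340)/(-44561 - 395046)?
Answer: 151812/439607 ≈ 0.34534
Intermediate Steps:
(178528 - 330340)/(-44561 - 395046) = -151812/(-439607) = -151812*(-1/439607) = 151812/439607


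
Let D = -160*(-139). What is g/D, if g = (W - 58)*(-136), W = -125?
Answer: 3111/2780 ≈ 1.1191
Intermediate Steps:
g = 24888 (g = (-125 - 58)*(-136) = -183*(-136) = 24888)
D = 22240
g/D = 24888/22240 = 24888*(1/22240) = 3111/2780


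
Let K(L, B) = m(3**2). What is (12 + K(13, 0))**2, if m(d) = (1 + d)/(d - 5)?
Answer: 841/4 ≈ 210.25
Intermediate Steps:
m(d) = (1 + d)/(-5 + d)
K(L, B) = 5/2 (K(L, B) = (1 + 3**2)/(-5 + 3**2) = (1 + 9)/(-5 + 9) = 10/4 = (1/4)*10 = 5/2)
(12 + K(13, 0))**2 = (12 + 5/2)**2 = (29/2)**2 = 841/4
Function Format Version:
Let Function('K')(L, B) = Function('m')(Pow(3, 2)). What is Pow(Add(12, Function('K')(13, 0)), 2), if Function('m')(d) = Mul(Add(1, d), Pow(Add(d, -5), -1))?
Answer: Rational(841, 4) ≈ 210.25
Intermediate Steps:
Function('m')(d) = Mul(Pow(Add(-5, d), -1), Add(1, d)) (Function('m')(d) = Mul(Add(1, d), Pow(Add(-5, d), -1)) = Mul(Pow(Add(-5, d), -1), Add(1, d)))
Function('K')(L, B) = Rational(5, 2) (Function('K')(L, B) = Mul(Pow(Add(-5, Pow(3, 2)), -1), Add(1, Pow(3, 2))) = Mul(Pow(Add(-5, 9), -1), Add(1, 9)) = Mul(Pow(4, -1), 10) = Mul(Rational(1, 4), 10) = Rational(5, 2))
Pow(Add(12, Function('K')(13, 0)), 2) = Pow(Add(12, Rational(5, 2)), 2) = Pow(Rational(29, 2), 2) = Rational(841, 4)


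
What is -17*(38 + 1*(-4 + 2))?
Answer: -612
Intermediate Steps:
-17*(38 + 1*(-4 + 2)) = -17*(38 + 1*(-2)) = -17*(38 - 2) = -17*36 = -612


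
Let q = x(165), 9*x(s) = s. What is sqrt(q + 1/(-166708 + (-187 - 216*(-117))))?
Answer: sqrt(3309415956678)/424869 ≈ 4.2817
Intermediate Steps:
x(s) = s/9
q = 55/3 (q = (1/9)*165 = 55/3 ≈ 18.333)
sqrt(q + 1/(-166708 + (-187 - 216*(-117)))) = sqrt(55/3 + 1/(-166708 + (-187 - 216*(-117)))) = sqrt(55/3 + 1/(-166708 + (-187 + 25272))) = sqrt(55/3 + 1/(-166708 + 25085)) = sqrt(55/3 + 1/(-141623)) = sqrt(55/3 - 1/141623) = sqrt(7789262/424869) = sqrt(3309415956678)/424869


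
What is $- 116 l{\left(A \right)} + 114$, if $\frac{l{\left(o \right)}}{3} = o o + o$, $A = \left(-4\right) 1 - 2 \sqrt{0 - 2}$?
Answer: $-1278 - 4872 i \sqrt{2} \approx -1278.0 - 6890.0 i$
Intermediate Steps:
$A = -4 - 2 i \sqrt{2}$ ($A = -4 - 2 \sqrt{-2} = -4 - 2 i \sqrt{2} \approx -4.0 - 2.8284 i$)
$l{\left(o \right)} = 3 o + 3 o^{2}$ ($l{\left(o \right)} = 3 \left(o o + o\right) = 3 \left(o^{2} + o\right) = 3 \left(o + o^{2}\right) = 3 o + 3 o^{2}$)
$- 116 l{\left(A \right)} + 114 = - 116 \cdot 3 \left(-4 - 2 i \sqrt{2}\right) \left(1 - \left(4 + 2 i \sqrt{2}\right)\right) + 114 = - 116 \cdot 3 \left(-4 - 2 i \sqrt{2}\right) \left(-3 - 2 i \sqrt{2}\right) + 114 = - 348 \left(-4 - 2 i \sqrt{2}\right) \left(-3 - 2 i \sqrt{2}\right) + 114 = 114 - 348 \left(-4 - 2 i \sqrt{2}\right) \left(-3 - 2 i \sqrt{2}\right)$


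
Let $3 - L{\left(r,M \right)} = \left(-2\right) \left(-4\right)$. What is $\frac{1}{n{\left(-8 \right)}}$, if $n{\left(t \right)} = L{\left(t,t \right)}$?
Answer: $- \frac{1}{5} \approx -0.2$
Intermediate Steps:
$L{\left(r,M \right)} = -5$ ($L{\left(r,M \right)} = 3 - \left(-2\right) \left(-4\right) = 3 - 8 = -5$)
$n{\left(t \right)} = -5$
$\frac{1}{n{\left(-8 \right)}} = \frac{1}{-5} = - \frac{1}{5}$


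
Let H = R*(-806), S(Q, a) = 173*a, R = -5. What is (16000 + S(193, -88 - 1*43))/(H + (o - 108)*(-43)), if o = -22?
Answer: -6663/9620 ≈ -0.69262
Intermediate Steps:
H = 4030 (H = -5*(-806) = 4030)
(16000 + S(193, -88 - 1*43))/(H + (o - 108)*(-43)) = (16000 + 173*(-88 - 1*43))/(4030 + (-22 - 108)*(-43)) = (16000 + 173*(-88 - 43))/(4030 - 130*(-43)) = (16000 + 173*(-131))/(4030 + 5590) = (16000 - 22663)/9620 = -6663*1/9620 = -6663/9620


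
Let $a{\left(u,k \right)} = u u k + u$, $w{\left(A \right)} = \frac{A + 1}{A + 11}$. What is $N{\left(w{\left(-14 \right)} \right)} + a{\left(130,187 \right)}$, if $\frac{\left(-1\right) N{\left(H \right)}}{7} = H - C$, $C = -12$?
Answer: $\frac{9480947}{3} \approx 3.1603 \cdot 10^{6}$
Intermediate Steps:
$w{\left(A \right)} = \frac{1 + A}{11 + A}$
$a{\left(u,k \right)} = u + k u^{2}$ ($a{\left(u,k \right)} = u^{2} k + u = k u^{2} + u = u + k u^{2}$)
$N{\left(H \right)} = -84 - 7 H$ ($N{\left(H \right)} = - 7 \left(H - -12\right) = - 7 \left(H + 12\right) = - 7 \left(12 + H\right) = -84 - 7 H$)
$N{\left(w{\left(-14 \right)} \right)} + a{\left(130,187 \right)} = \left(-84 - 7 \frac{1 - 14}{11 - 14}\right) + 130 \left(1 + 187 \cdot 130\right) = \left(-84 - 7 \frac{1}{-3} \left(-13\right)\right) + 130 \left(1 + 24310\right) = \left(-84 - 7 \left(\left(- \frac{1}{3}\right) \left(-13\right)\right)\right) + 130 \cdot 24311 = \left(-84 - \frac{91}{3}\right) + 3160430 = - \frac{343}{3} + 3160430 = \frac{9480947}{3}$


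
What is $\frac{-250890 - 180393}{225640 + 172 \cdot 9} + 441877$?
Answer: $\frac{100388720593}{227188} \approx 4.4188 \cdot 10^{5}$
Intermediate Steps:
$\frac{-250890 - 180393}{225640 + 172 \cdot 9} + 441877 = - \frac{431283}{225640 + 1548} + 441877 = - \frac{431283}{227188} + 441877 = \frac{100388720593}{227188}$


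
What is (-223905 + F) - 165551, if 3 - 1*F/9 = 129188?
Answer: -1552121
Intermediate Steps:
F = -1162665 (F = 27 - 9*129188 = 27 - 1162692 = -1162665)
(-223905 + F) - 165551 = (-223905 - 1162665) - 165551 = -1386570 - 165551 = -1552121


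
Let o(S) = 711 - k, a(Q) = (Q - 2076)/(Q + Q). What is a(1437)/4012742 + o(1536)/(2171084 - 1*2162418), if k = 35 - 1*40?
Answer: 1376225124359/16656948220388 ≈ 0.082622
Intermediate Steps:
a(Q) = (-2076 + Q)/(2*Q) (a(Q) = (-2076 + Q)/((2*Q)) = (-2076 + Q)*(1/(2*Q)) = (-2076 + Q)/(2*Q))
k = -5 (k = 35 - 40 = -5)
o(S) = 716 (o(S) = 711 - 1*(-5) = 711 + 5 = 716)
a(1437)/4012742 + o(1536)/(2171084 - 1*2162418) = ((½)*(-2076 + 1437)/1437)/4012742 + 716/(2171084 - 1*2162418) = ((½)*(1/1437)*(-639))*(1/4012742) + 716/(2171084 - 2162418) = -213/958*1/4012742 + 716/8666 = -213/3844206836 + 716*(1/8666) = -213/3844206836 + 358/4333 = 1376225124359/16656948220388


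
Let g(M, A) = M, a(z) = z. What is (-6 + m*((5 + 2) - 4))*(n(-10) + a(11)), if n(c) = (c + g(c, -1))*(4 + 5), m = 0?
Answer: 1014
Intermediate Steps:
n(c) = 18*c (n(c) = (c + c)*(4 + 5) = (2*c)*9 = 18*c)
(-6 + m*((5 + 2) - 4))*(n(-10) + a(11)) = (-6 + 0*((5 + 2) - 4))*(18*(-10) + 11) = (-6 + 0*(7 - 4))*(-180 + 11) = (-6 + 0*3)*(-169) = (-6 + 0)*(-169) = -6*(-169) = 1014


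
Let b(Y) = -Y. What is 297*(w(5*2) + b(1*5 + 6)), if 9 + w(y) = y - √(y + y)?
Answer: -2970 - 594*√5 ≈ -4298.2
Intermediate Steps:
w(y) = -9 + y - √2*√y (w(y) = -9 + (y - √(y + y)) = -9 + (y - √(2*y)) = -9 + (y - √2*√y) = -9 + y - √2*√y)
297*(w(5*2) + b(1*5 + 6)) = 297*((-9 + 5*2 - √2*√(5*2)) - (1*5 + 6)) = 297*((-9 + 10 - √2*√10) - (5 + 6)) = 297*((-9 + 10 - 2*√5) - 1*11) = 297*((1 - 2*√5) - 11) = 297*(-10 - 2*√5) = -2970 - 594*√5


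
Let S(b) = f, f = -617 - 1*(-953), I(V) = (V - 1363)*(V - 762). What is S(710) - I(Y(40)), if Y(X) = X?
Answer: -954870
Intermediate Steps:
I(V) = (-1363 + V)*(-762 + V)
f = 336 (f = -617 + 953 = 336)
S(b) = 336
S(710) - I(Y(40)) = 336 - (1038606 + 40² - 2125*40) = 336 - (1038606 + 1600 - 85000) = 336 - 1*955206 = 336 - 955206 = -954870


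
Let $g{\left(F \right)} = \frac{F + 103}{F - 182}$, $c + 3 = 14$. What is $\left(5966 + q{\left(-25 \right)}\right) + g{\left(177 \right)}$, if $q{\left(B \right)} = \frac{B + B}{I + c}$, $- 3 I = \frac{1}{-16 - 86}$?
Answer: $\frac{19883670}{3367} \approx 5905.5$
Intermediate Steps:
$c = 11$ ($c = -3 + 14 = 11$)
$g{\left(F \right)} = \frac{103 + F}{-182 + F}$
$I = \frac{1}{306}$ ($I = - \frac{1}{3 \left(-16 - 86\right)} = - \frac{1}{3 \left(-102\right)} = \left(- \frac{1}{3}\right) \left(- \frac{1}{102}\right) = \frac{1}{306} \approx 0.003268$)
$q{\left(B \right)} = \frac{612 B}{3367}$ ($q{\left(B \right)} = \frac{B + B}{\frac{1}{306} + 11} = \frac{2 B}{\frac{3367}{306}} = 2 B \frac{306}{3367} = \frac{612 B}{3367}$)
$\left(5966 + q{\left(-25 \right)}\right) + g{\left(177 \right)} = \left(5966 + \frac{612}{3367} \left(-25\right)\right) + \frac{103 + 177}{-182 + 177} = \left(5966 - \frac{15300}{3367}\right) + \frac{1}{-5} \cdot 280 = \frac{20072222}{3367} - 56 = \frac{19883670}{3367}$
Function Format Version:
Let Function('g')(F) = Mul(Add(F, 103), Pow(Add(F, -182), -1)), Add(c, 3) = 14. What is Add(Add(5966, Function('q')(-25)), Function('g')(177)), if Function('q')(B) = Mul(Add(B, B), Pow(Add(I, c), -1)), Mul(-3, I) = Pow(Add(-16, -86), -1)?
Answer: Rational(19883670, 3367) ≈ 5905.5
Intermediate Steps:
c = 11 (c = Add(-3, 14) = 11)
Function('g')(F) = Mul(Pow(Add(-182, F), -1), Add(103, F)) (Function('g')(F) = Mul(Add(103, F), Pow(Add(-182, F), -1)) = Mul(Pow(Add(-182, F), -1), Add(103, F)))
I = Rational(1, 306) (I = Mul(Rational(-1, 3), Pow(Add(-16, -86), -1)) = Mul(Rational(-1, 3), Pow(-102, -1)) = Mul(Rational(-1, 3), Rational(-1, 102)) = Rational(1, 306) ≈ 0.0032680)
Function('q')(B) = Mul(Rational(612, 3367), B) (Function('q')(B) = Mul(Add(B, B), Pow(Add(Rational(1, 306), 11), -1)) = Mul(Mul(2, B), Pow(Rational(3367, 306), -1)) = Mul(Mul(2, B), Rational(306, 3367)) = Mul(Rational(612, 3367), B))
Add(Add(5966, Function('q')(-25)), Function('g')(177)) = Add(Add(5966, Mul(Rational(612, 3367), -25)), Mul(Pow(Add(-182, 177), -1), Add(103, 177))) = Add(Add(5966, Rational(-15300, 3367)), Mul(Pow(-5, -1), 280)) = Add(Rational(20072222, 3367), Mul(Rational(-1, 5), 280)) = Add(Rational(20072222, 3367), -56) = Rational(19883670, 3367)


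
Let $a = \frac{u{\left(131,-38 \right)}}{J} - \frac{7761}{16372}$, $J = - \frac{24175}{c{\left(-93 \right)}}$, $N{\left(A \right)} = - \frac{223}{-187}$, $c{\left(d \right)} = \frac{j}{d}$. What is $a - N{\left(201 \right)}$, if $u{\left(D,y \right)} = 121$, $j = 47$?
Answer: $- \frac{11453879231857}{6883237802100} \approx -1.664$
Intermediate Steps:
$c{\left(d \right)} = \frac{47}{d}$
$N{\left(A \right)} = \frac{223}{187}$ ($N{\left(A \right)} = \left(-223\right) \left(- \frac{1}{187}\right) = \frac{223}{187}$)
$J = \frac{2248275}{47}$ ($J = - \frac{24175}{47 \frac{1}{-93}} = - \frac{24175}{47 \left(- \frac{1}{93}\right)} = - \frac{24175}{- \frac{47}{93}} = \left(-24175\right) \left(- \frac{93}{47}\right) = \frac{2248275}{47} \approx 47836.0$)
$a = - \frac{17355754711}{36808758300}$ ($a = \frac{121}{\frac{2248275}{47}} - \frac{7761}{16372} = 121 \cdot \frac{47}{2248275} - \frac{7761}{16372} = \frac{5687}{2248275} - \frac{7761}{16372} = - \frac{17355754711}{36808758300} \approx -0.47151$)
$a - N{\left(201 \right)} = - \frac{17355754711}{36808758300} - \frac{223}{187} = - \frac{11453879231857}{6883237802100}$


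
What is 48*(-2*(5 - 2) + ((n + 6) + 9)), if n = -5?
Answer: 192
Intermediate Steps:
48*(-2*(5 - 2) + ((n + 6) + 9)) = 48*(-2*(5 - 2) + ((-5 + 6) + 9)) = 48*(-2*3 + (1 + 9)) = 48*(-6 + 10) = 48*4 = 192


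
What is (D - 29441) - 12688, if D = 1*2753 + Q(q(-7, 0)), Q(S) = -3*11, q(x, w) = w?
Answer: -39409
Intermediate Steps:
Q(S) = -33
D = 2720 (D = 1*2753 - 33 = 2753 - 33 = 2720)
(D - 29441) - 12688 = (2720 - 29441) - 12688 = -26721 - 12688 = -39409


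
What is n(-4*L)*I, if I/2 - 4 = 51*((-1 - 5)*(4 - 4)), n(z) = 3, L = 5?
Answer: 24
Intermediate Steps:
I = 8 (I = 8 + 2*(51*((-1 - 5)*(4 - 4))) = 8 + 2*(51*(-6*0)) = 8 + 2*(51*0) = 8 + 2*0 = 8 + 0 = 8)
n(-4*L)*I = 3*8 = 24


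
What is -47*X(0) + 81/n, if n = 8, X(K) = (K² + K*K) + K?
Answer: 81/8 ≈ 10.125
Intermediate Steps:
X(K) = K + 2*K² (X(K) = (K² + K²) + K = 2*K² + K = K + 2*K²)
-47*X(0) + 81/n = -0*(1 + 2*0) + 81/8 = -0*(1 + 0) + 81*(⅛) = -0 + 81/8 = -47*0 + 81/8 = 0 + 81/8 = 81/8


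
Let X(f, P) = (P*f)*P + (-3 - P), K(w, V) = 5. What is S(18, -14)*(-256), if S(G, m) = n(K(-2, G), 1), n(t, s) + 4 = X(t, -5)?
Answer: -31488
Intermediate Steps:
X(f, P) = -3 - P + f*P² (X(f, P) = f*P² + (-3 - P) = -3 - P + f*P²)
n(t, s) = -2 + 25*t (n(t, s) = -4 + (-3 - 1*(-5) + t*(-5)²) = -4 + (-3 + 5 + t*25) = -4 + (-3 + 5 + 25*t) = -4 + (2 + 25*t) = -2 + 25*t)
S(G, m) = 123 (S(G, m) = -2 + 25*5 = -2 + 125 = 123)
S(18, -14)*(-256) = 123*(-256) = -31488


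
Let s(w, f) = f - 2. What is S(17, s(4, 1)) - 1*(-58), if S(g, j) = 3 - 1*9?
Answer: 52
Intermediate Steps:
s(w, f) = -2 + f
S(g, j) = -6 (S(g, j) = 3 - 9 = -6)
S(17, s(4, 1)) - 1*(-58) = -6 - 1*(-58) = -6 + 58 = 52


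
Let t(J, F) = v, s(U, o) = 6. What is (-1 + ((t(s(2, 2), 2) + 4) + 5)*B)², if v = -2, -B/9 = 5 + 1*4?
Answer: 322624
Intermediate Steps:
B = -81 (B = -9*(5 + 1*4) = -9*(5 + 4) = -9*9 = -81)
t(J, F) = -2
(-1 + ((t(s(2, 2), 2) + 4) + 5)*B)² = (-1 + ((-2 + 4) + 5)*(-81))² = (-1 + (2 + 5)*(-81))² = (-1 + 7*(-81))² = (-1 - 567)² = (-568)² = 322624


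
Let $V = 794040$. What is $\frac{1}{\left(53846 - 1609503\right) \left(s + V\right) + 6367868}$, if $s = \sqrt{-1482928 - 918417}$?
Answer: $\frac{i}{- 1235247516412 i + 1555657 \sqrt{2401345}} \approx -8.0955 \cdot 10^{-13} + 1.5799 \cdot 10^{-15} i$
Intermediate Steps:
$s = i \sqrt{2401345}$ ($s = \sqrt{-2401345} = i \sqrt{2401345} \approx 1549.6 i$)
$\frac{1}{\left(53846 - 1609503\right) \left(s + V\right) + 6367868} = \frac{1}{\left(53846 - 1609503\right) \left(i \sqrt{2401345} + 794040\right) + 6367868} = \frac{1}{- 1555657 \left(794040 + i \sqrt{2401345}\right) + 6367868} = \frac{1}{\left(-1235253884280 - 1555657 i \sqrt{2401345}\right) + 6367868} = \frac{1}{-1235247516412 - 1555657 i \sqrt{2401345}}$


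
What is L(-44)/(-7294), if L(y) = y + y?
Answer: 44/3647 ≈ 0.012065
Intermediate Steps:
L(y) = 2*y
L(-44)/(-7294) = (2*(-44))/(-7294) = -88*(-1/7294) = 44/3647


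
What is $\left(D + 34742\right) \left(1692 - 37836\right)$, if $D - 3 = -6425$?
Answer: $-1023598080$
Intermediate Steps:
$D = -6422$ ($D = 3 - 6425 = -6422$)
$\left(D + 34742\right) \left(1692 - 37836\right) = \left(-6422 + 34742\right) \left(1692 - 37836\right) = 28320 \left(-36144\right) = -1023598080$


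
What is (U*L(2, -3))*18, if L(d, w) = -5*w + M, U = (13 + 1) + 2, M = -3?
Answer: 3456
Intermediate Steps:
U = 16 (U = 14 + 2 = 16)
L(d, w) = -3 - 5*w (L(d, w) = -5*w - 3 = -3 - 5*w)
(U*L(2, -3))*18 = (16*(-3 - 5*(-3)))*18 = (16*(-3 + 15))*18 = (16*12)*18 = 192*18 = 3456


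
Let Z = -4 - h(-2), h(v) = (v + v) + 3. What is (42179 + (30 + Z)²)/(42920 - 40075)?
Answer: 42908/2845 ≈ 15.082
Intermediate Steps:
h(v) = 3 + 2*v (h(v) = 2*v + 3 = 3 + 2*v)
Z = -3 (Z = -4 - (3 + 2*(-2)) = -4 - (3 - 4) = -4 - 1*(-1) = -4 + 1 = -3)
(42179 + (30 + Z)²)/(42920 - 40075) = (42179 + (30 - 3)²)/(42920 - 40075) = (42179 + 27²)/2845 = (42179 + 729)*(1/2845) = 42908*(1/2845) = 42908/2845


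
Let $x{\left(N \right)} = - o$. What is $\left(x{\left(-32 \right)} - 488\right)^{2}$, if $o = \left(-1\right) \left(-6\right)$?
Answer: $244036$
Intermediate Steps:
$o = 6$
$x{\left(N \right)} = -6$ ($x{\left(N \right)} = \left(-1\right) 6 = -6$)
$\left(x{\left(-32 \right)} - 488\right)^{2} = \left(-6 - 488\right)^{2} = \left(-494\right)^{2} = 244036$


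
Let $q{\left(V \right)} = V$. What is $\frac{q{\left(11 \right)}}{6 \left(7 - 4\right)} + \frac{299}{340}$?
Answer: $\frac{4561}{3060} \approx 1.4905$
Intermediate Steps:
$\frac{q{\left(11 \right)}}{6 \left(7 - 4\right)} + \frac{299}{340} = \frac{11}{6 \left(7 - 4\right)} + \frac{299}{340} = \frac{11}{6 \cdot 3} + 299 \cdot \frac{1}{340} = \frac{11}{18} + \frac{299}{340} = \frac{4561}{3060}$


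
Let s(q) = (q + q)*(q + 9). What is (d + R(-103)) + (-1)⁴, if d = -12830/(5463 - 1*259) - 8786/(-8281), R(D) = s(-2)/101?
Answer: -1483462917/2176263362 ≈ -0.68166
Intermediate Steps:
s(q) = 2*q*(9 + q) (s(q) = (2*q)*(9 + q) = 2*q*(9 + q))
R(D) = -28/101 (R(D) = (2*(-2)*(9 - 2))/101 = (2*(-2)*7)*(1/101) = -28*1/101 = -28/101)
d = -30261443/21547162 (d = -12830/(5463 - 259) - 8786*(-1/8281) = -12830/5204 + 8786/8281 = -12830*1/5204 + 8786/8281 = -6415/2602 + 8786/8281 = -30261443/21547162 ≈ -1.4044)
(d + R(-103)) + (-1)⁴ = (-30261443/21547162 - 28/101) + (-1)⁴ = -3659726279/2176263362 + 1 = -1483462917/2176263362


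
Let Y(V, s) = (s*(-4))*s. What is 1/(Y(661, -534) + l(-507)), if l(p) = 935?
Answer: -1/1139689 ≈ -8.7743e-7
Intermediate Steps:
Y(V, s) = -4*s² (Y(V, s) = (-4*s)*s = -4*s²)
1/(Y(661, -534) + l(-507)) = 1/(-4*(-534)² + 935) = 1/(-4*285156 + 935) = 1/(-1140624 + 935) = 1/(-1139689) = -1/1139689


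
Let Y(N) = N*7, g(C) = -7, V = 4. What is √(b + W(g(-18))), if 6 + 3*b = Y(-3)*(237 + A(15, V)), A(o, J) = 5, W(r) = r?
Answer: I*√1703 ≈ 41.267*I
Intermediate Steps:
Y(N) = 7*N
b = -1696 (b = -2 + ((7*(-3))*(237 + 5))/3 = -2 + (-21*242)/3 = -2 + (⅓)*(-5082) = -2 - 1694 = -1696)
√(b + W(g(-18))) = √(-1696 - 7) = √(-1703) = I*√1703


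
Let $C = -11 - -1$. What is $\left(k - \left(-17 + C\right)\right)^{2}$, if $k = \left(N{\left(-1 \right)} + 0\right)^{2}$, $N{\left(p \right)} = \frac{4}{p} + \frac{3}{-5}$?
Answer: $\frac{1449616}{625} \approx 2319.4$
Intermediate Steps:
$C = -10$ ($C = -11 + 1 = -10$)
$N{\left(p \right)} = - \frac{3}{5} + \frac{4}{p}$ ($N{\left(p \right)} = \frac{4}{p} + 3 \left(- \frac{1}{5}\right) = \frac{4}{p} - \frac{3}{5} = - \frac{3}{5} + \frac{4}{p}$)
$k = \frac{529}{25}$ ($k = \left(\left(- \frac{3}{5} + \frac{4}{-1}\right) + 0\right)^{2} = \left(\left(- \frac{3}{5} + 4 \left(-1\right)\right) + 0\right)^{2} = \left(\left(- \frac{3}{5} - 4\right) + 0\right)^{2} = \left(- \frac{23}{5} + 0\right)^{2} = \left(- \frac{23}{5}\right)^{2} = \frac{529}{25} \approx 21.16$)
$\left(k - \left(-17 + C\right)\right)^{2} = \left(\frac{529}{25} + \left(17 - -10\right)\right)^{2} = \left(\frac{529}{25} + \left(17 + 10\right)\right)^{2} = \left(\frac{529}{25} + 27\right)^{2} = \left(\frac{1204}{25}\right)^{2} = \frac{1449616}{625}$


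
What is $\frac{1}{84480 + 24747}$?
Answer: $\frac{1}{109227} \approx 9.1553 \cdot 10^{-6}$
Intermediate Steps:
$\frac{1}{84480 + 24747} = \frac{1}{109227}$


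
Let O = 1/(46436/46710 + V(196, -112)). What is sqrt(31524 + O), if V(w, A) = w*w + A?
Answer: sqrt(25229687005383584693046)/894613138 ≈ 177.55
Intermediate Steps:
V(w, A) = A + w**2 (V(w, A) = w**2 + A = A + w**2)
O = 23355/894613138 (O = 1/(46436/46710 + (-112 + 196**2)) = 1/(46436*(1/46710) + (-112 + 38416)) = 1/(23218/23355 + 38304) = 1/(894613138/23355) = 23355/894613138 ≈ 2.6106e-5)
sqrt(31524 + O) = sqrt(31524 + 23355/894613138) = sqrt(28201784585667/894613138) = sqrt(25229687005383584693046)/894613138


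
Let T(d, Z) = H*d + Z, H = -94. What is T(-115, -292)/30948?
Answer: 1753/5158 ≈ 0.33986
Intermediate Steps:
T(d, Z) = Z - 94*d (T(d, Z) = -94*d + Z = Z - 94*d)
T(-115, -292)/30948 = (-292 - 94*(-115))/30948 = (-292 + 10810)*(1/30948) = 10518*(1/30948) = 1753/5158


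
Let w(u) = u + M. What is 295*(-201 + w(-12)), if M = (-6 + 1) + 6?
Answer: -62540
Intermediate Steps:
M = 1 (M = -5 + 6 = 1)
w(u) = 1 + u (w(u) = u + 1 = 1 + u)
295*(-201 + w(-12)) = 295*(-201 + (1 - 12)) = 295*(-201 - 11) = 295*(-212) = -62540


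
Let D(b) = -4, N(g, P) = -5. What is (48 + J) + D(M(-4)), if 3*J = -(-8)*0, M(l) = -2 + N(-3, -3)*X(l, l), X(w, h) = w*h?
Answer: 44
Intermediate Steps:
X(w, h) = h*w
M(l) = -2 - 5*l**2 (M(l) = -2 - 5*l*l = -2 - 5*l**2)
J = 0 (J = (-(-8)*0)/3 = (-4*0)/3 = (1/3)*0 = 0)
(48 + J) + D(M(-4)) = (48 + 0) - 4 = 48 - 4 = 44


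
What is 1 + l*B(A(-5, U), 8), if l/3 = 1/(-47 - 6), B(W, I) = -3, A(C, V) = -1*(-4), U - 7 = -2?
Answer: 62/53 ≈ 1.1698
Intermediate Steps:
U = 5 (U = 7 - 2 = 5)
A(C, V) = 4
l = -3/53 (l = 3/(-47 - 6) = 3/(-53) = 3*(-1/53) = -3/53 ≈ -0.056604)
1 + l*B(A(-5, U), 8) = 1 - 3/53*(-3) = 1 + 9/53 = 62/53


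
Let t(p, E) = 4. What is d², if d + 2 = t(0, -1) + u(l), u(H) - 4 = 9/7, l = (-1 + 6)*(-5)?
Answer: 2601/49 ≈ 53.082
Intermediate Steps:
l = -25 (l = 5*(-5) = -25)
u(H) = 37/7 (u(H) = 4 + 9/7 = 37/7)
d = 51/7 (d = -2 + (4 + 37/7) = -2 + 65/7 = 51/7 ≈ 7.2857)
d² = (51/7)² = 2601/49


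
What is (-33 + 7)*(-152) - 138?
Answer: 3814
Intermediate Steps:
(-33 + 7)*(-152) - 138 = -26*(-152) - 138 = 3952 - 138 = 3814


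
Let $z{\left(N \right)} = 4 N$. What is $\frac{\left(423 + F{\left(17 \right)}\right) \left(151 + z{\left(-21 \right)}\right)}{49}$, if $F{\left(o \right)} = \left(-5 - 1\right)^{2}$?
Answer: $\frac{30753}{49} \approx 627.61$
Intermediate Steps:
$F{\left(o \right)} = 36$ ($F{\left(o \right)} = \left(-5 - 1\right)^{2} = \left(-6\right)^{2} = 36$)
$\frac{\left(423 + F{\left(17 \right)}\right) \left(151 + z{\left(-21 \right)}\right)}{49} = \frac{\left(423 + 36\right) \left(151 + 4 \left(-21\right)\right)}{49} = 459 \left(151 - 84\right) \frac{1}{49} = 459 \cdot 67 \cdot \frac{1}{49} = 30753 \cdot \frac{1}{49} = \frac{30753}{49}$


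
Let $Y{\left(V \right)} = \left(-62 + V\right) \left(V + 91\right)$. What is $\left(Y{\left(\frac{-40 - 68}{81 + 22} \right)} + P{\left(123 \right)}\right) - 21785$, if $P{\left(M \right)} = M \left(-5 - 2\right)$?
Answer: $- \frac{300418324}{10609} \approx -28317.0$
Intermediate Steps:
$P{\left(M \right)} = - 7 M$ ($P{\left(M \right)} = M \left(-7\right) = - 7 M$)
$Y{\left(V \right)} = \left(-62 + V\right) \left(91 + V\right)$
$\left(Y{\left(\frac{-40 - 68}{81 + 22} \right)} + P{\left(123 \right)}\right) - 21785 = \left(\left(-5642 + \left(\frac{-40 - 68}{81 + 22}\right)^{2} + 29 \frac{-40 - 68}{81 + 22}\right) - 861\right) - 21785 = \left(\left(-5642 + \left(- \frac{108}{103}\right)^{2} + 29 \left(- \frac{108}{103}\right)\right) - 861\right) - 21785 = \left(\left(-5642 + \frac{11664}{10609} - \frac{3132}{103}\right) - 861\right) - 21785 = \left(- \frac{60166910}{10609} - 861\right) - 21785 = - \frac{69301259}{10609} - 21785 = - \frac{300418324}{10609}$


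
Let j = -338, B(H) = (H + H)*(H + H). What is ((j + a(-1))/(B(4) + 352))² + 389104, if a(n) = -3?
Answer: 67336898105/173056 ≈ 3.8910e+5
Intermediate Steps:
B(H) = 4*H² (B(H) = (2*H)*(2*H) = 4*H²)
((j + a(-1))/(B(4) + 352))² + 389104 = ((-338 - 3)/(4*4² + 352))² + 389104 = (-341/(4*16 + 352))² + 389104 = (-341/(64 + 352))² + 389104 = (-341/416)² + 389104 = 116281/173056 + 389104 = 67336898105/173056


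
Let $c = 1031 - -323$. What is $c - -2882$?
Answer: $4236$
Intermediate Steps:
$c = 1354$ ($c = 1031 + 323 = 1354$)
$c - -2882 = 1354 - -2882 = 1354 + 2882 = 4236$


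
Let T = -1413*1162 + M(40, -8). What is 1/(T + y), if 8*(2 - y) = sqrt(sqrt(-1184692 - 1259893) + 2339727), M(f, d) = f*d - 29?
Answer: -8/(13138024 + sqrt(13)*sqrt(179979 + I*sqrt(14465))) ≈ -6.0885e-7 + 2.3682e-14*I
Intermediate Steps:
M(f, d) = -29 + d*f (M(f, d) = d*f - 29 = -29 + d*f)
y = 2 - sqrt(2339727 + 13*I*sqrt(14465))/8 (y = 2 - sqrt(sqrt(-1184692 - 1259893) + 2339727)/8 = 2 - sqrt(sqrt(-2444585) + 2339727)/8 = 2 - sqrt(13*I*sqrt(14465) + 2339727)/8 = 2 - sqrt(2339727 + 13*I*sqrt(14465))/8 ≈ -189.2 - 0.063885*I)
T = -1642255 (T = -1413*1162 + (-29 - 8*40) = -1641906 + (-29 - 320) = -1641906 - 349 = -1642255)
1/(T + y) = 1/(-1642255 + (2 - sqrt(2339727 + 13*I*sqrt(14465))/8)) = 1/(-1642253 - sqrt(2339727 + 13*I*sqrt(14465))/8)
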